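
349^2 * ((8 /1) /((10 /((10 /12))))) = 243602 /3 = 81200.67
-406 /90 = -203 /45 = -4.51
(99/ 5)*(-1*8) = -792/ 5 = -158.40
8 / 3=2.67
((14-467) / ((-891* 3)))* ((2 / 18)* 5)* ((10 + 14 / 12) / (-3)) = -50585 / 144342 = -0.35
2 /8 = 1 /4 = 0.25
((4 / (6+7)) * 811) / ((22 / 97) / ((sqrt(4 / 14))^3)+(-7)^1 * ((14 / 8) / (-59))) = -7203379856 / 300640795+96391619104 * sqrt(14) / 2104485565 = 147.42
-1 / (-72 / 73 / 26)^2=-900601 / 1296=-694.91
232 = 232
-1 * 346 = -346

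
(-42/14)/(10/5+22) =-1/8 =-0.12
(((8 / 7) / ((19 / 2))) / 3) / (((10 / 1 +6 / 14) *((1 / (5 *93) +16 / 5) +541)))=1240 / 175492949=0.00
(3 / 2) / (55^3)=3 / 332750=0.00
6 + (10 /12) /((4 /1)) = 149 /24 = 6.21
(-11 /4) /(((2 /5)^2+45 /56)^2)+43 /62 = -255928557 /112827662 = -2.27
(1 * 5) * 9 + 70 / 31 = 1465 / 31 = 47.26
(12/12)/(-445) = -0.00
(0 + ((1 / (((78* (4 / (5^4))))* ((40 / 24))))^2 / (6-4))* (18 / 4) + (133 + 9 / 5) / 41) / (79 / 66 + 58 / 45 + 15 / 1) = 5740818039 / 15353333632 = 0.37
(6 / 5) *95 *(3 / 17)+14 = 580 / 17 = 34.12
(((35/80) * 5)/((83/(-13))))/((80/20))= -455/5312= -0.09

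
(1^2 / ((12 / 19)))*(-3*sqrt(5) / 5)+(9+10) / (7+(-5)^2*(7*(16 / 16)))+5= 929 / 182 - 19*sqrt(5) / 20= 2.98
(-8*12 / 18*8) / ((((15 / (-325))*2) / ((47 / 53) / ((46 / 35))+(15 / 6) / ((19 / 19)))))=1788800 / 1219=1467.43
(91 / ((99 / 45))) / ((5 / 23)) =2093 / 11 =190.27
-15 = -15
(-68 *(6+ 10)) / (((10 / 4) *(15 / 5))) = -2176 / 15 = -145.07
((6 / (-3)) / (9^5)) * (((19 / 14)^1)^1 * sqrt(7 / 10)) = -19 * sqrt(70) / 4133430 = -0.00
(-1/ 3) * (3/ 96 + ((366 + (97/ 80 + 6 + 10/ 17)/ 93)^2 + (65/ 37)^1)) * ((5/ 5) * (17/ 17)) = -79325431079789677/ 1775688134400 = -44673.06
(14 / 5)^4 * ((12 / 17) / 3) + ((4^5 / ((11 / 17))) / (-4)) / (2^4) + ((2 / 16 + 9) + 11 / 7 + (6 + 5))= 74820149 / 6545000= 11.43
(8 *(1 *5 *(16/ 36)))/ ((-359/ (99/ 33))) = -160/ 1077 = -0.15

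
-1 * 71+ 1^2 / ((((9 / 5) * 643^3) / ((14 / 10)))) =-169876684766 / 2392629363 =-71.00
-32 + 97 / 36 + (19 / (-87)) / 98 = -1499269 / 51156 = -29.31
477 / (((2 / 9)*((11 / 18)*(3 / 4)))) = 51516 / 11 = 4683.27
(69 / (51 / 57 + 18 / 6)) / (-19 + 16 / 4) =-437 / 370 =-1.18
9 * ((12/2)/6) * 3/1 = 27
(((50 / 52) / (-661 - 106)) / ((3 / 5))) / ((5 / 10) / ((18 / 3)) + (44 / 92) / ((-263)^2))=-397721750 / 15864050449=-0.03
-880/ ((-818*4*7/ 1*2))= 55/ 2863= 0.02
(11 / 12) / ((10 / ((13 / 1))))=143 / 120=1.19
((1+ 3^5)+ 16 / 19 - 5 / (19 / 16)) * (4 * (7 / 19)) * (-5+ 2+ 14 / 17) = -4736592 / 6137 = -771.81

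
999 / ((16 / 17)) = 16983 / 16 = 1061.44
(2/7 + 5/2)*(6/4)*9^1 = 1053/28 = 37.61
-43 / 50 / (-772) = 43 / 38600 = 0.00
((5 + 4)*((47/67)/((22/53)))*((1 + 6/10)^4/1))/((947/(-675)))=-1239681024/17448475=-71.05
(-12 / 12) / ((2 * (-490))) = 1 / 980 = 0.00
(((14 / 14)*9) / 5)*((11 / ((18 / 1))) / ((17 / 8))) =44 / 85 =0.52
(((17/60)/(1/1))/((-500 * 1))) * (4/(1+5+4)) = -17/75000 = -0.00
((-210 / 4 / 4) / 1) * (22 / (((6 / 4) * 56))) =-55 / 16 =-3.44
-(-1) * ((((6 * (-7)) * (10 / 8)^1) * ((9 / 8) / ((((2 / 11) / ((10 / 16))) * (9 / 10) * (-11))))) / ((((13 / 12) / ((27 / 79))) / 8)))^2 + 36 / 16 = 2681.22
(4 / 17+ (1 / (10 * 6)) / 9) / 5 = 2177 / 45900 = 0.05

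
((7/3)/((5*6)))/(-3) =-7/270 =-0.03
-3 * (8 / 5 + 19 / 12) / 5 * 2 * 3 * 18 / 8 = -5157 / 200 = -25.78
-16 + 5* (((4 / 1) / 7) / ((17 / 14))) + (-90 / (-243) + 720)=324386 / 459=706.72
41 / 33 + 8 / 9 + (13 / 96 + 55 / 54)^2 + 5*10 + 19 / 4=478012499 / 8211456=58.21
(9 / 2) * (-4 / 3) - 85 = -91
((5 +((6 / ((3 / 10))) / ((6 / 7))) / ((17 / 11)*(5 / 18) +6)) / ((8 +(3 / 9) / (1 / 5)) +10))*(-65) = -2142075 / 75107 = -28.52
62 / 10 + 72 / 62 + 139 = 22686 / 155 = 146.36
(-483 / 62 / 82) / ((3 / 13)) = -2093 / 5084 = -0.41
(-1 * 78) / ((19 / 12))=-936 / 19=-49.26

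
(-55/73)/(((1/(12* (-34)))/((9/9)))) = 22440/73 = 307.40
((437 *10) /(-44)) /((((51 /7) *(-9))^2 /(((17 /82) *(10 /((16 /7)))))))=-3747275 /178855776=-0.02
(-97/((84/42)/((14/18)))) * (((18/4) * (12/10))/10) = -2037/100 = -20.37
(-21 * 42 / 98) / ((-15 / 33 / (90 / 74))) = 891 / 37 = 24.08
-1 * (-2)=2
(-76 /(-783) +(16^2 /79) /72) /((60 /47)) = 103259 /927855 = 0.11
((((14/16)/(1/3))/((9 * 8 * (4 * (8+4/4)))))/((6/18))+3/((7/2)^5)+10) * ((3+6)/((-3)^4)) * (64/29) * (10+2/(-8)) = 23.93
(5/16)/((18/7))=35/288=0.12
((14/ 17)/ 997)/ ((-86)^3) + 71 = 382708216605/ 5390256572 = 71.00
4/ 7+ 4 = 4.57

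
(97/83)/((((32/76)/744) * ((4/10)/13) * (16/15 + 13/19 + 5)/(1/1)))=244243575/24568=9941.53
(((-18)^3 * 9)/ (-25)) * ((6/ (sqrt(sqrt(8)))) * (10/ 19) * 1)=314928 * 2^(1/ 4)/ 95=3942.26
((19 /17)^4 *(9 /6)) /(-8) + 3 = 3618045 /1336336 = 2.71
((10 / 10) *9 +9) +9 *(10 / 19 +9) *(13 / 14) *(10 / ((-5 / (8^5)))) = -5217485.28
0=0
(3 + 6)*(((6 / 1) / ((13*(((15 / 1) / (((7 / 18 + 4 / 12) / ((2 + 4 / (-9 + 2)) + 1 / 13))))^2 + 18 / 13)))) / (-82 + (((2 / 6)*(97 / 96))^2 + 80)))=-26787511296 / 11911510555337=-0.00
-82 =-82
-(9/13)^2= -81/169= -0.48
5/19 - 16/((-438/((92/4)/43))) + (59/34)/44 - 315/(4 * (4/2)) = -39.05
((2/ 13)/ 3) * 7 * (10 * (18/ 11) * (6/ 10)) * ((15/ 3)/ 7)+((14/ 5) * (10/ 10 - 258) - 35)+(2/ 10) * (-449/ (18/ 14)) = -1057820/ 1287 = -821.93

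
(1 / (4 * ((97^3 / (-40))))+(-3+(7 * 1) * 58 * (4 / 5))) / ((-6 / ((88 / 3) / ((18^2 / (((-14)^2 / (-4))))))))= 237.93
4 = 4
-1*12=-12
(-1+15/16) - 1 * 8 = -8.06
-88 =-88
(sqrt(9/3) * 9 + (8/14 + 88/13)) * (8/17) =5344/1547 + 72 * sqrt(3)/17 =10.79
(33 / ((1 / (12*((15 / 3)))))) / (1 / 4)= 7920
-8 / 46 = -4 / 23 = -0.17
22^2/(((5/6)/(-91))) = -264264/5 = -52852.80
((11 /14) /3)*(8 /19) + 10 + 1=11.11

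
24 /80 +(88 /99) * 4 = 347 /90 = 3.86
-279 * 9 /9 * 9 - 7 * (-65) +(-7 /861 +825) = -151414 /123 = -1231.01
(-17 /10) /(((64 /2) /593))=-10081 /320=-31.50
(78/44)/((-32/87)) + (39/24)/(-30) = -51467/10560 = -4.87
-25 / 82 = -0.30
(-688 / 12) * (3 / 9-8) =3956 / 9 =439.56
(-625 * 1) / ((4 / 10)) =-3125 / 2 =-1562.50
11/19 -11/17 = -22/323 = -0.07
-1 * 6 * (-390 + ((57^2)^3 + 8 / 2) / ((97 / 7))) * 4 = -5761802230584 / 97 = -59400022995.71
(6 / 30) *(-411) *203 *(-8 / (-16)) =-83433 / 10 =-8343.30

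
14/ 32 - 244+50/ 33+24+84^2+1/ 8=3610505/ 528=6838.08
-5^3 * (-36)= 4500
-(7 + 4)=-11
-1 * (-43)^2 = -1849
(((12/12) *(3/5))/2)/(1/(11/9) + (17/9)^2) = 2673/39080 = 0.07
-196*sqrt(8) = -392*sqrt(2) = -554.37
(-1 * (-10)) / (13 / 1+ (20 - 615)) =-5 / 291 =-0.02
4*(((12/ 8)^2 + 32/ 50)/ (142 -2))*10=289/ 350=0.83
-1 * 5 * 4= -20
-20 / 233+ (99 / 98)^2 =2091553 / 2237732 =0.93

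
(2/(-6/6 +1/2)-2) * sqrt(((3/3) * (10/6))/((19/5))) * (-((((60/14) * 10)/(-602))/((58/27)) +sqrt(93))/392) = -10125 * sqrt(57)/227547572 +15 * sqrt(589)/3724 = 0.10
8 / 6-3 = -5 / 3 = -1.67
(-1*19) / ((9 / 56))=-1064 / 9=-118.22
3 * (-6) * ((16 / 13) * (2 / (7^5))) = -576 / 218491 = -0.00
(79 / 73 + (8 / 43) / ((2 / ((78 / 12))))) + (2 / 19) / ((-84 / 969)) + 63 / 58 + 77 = 50058980 / 637217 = 78.56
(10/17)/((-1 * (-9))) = 10/153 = 0.07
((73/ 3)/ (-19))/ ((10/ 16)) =-584/ 285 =-2.05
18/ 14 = 9/ 7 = 1.29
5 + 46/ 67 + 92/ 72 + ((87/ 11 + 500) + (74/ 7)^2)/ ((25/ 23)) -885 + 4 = -4939358063/ 16250850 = -303.94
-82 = -82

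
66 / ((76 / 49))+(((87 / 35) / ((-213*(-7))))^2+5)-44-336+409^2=1919619359003083 / 11498268950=166948.55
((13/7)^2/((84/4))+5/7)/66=452/33957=0.01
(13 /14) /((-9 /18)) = -13 /7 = -1.86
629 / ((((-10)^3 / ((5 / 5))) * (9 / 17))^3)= -0.00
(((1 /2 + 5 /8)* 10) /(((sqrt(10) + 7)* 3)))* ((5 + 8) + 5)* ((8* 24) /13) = 30240 /169-4320* sqrt(10) /169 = 98.10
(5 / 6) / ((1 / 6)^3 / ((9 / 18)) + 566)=90 / 61129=0.00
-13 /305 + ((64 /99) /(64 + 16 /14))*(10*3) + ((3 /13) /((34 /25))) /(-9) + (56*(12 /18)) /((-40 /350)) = -82775448101 /253577610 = -326.43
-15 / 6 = -5 / 2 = -2.50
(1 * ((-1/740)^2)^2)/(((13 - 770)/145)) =-29/45399676064000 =-0.00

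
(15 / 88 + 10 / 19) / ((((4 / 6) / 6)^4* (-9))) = -849285 / 1672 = -507.95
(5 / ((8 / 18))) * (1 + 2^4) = 765 / 4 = 191.25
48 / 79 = 0.61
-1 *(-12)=12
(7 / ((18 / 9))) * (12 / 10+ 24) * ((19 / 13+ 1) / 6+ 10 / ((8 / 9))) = 1028.43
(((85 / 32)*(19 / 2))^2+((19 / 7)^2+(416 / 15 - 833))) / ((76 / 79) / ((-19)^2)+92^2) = -728102679901 / 38247563182080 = -0.02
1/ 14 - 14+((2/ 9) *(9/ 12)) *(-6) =-209/ 14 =-14.93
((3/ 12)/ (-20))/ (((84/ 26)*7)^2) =-169/ 6914880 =-0.00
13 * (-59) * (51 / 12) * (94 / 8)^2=-28803151 / 64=-450049.23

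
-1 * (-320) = 320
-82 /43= -1.91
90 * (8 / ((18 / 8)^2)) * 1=1280 / 9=142.22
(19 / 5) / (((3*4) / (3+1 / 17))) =247 / 255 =0.97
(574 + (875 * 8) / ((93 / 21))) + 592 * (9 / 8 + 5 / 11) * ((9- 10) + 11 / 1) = 11505.55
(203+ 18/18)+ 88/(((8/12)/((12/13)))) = 4236/13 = 325.85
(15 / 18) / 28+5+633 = 107189 / 168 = 638.03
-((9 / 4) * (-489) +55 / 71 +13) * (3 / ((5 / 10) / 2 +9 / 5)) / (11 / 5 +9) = 23141925 / 163016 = 141.96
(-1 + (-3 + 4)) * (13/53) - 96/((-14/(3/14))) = 72/49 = 1.47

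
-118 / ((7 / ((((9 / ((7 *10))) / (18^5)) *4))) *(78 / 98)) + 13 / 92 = 33262913 / 235408680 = 0.14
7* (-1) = -7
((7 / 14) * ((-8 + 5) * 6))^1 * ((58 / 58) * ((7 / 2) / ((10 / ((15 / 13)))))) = -189 / 52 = -3.63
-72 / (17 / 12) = -864 / 17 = -50.82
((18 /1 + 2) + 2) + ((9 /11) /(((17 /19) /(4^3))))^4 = 11731099.70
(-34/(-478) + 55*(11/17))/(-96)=-36221/97512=-0.37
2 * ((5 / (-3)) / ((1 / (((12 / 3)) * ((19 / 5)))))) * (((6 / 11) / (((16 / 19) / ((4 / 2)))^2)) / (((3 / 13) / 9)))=-6079.57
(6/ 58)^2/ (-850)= -9/ 714850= -0.00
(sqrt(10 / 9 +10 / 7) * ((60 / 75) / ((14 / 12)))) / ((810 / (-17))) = -272 * sqrt(70) / 99225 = -0.02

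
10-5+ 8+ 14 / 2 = 20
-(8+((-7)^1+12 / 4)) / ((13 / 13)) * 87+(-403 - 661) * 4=-4604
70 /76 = 35 /38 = 0.92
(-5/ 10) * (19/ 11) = -19/ 22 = -0.86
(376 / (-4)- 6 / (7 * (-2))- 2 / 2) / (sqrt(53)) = -662 * sqrt(53) / 371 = -12.99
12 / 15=4 / 5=0.80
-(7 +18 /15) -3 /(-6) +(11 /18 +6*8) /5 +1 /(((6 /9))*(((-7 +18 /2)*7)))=2683 /1260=2.13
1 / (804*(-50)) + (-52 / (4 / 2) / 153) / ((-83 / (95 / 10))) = 3305567 / 170166600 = 0.02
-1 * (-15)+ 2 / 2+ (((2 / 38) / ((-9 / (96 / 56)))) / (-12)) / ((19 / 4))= 363892 / 22743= 16.00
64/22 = 2.91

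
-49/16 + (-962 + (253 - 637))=-21585/16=-1349.06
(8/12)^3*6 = 16/9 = 1.78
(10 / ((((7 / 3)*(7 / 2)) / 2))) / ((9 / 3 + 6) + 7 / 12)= 288 / 1127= 0.26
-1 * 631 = -631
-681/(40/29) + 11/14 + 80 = -412.94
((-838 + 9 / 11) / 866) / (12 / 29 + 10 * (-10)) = 267061 / 27511088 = 0.01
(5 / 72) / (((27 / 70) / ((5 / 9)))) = 875 / 8748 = 0.10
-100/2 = -50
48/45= 16/15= 1.07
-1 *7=-7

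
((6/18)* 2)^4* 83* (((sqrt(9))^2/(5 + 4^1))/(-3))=-1328/243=-5.47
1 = 1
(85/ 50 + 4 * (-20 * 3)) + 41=-1973/ 10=-197.30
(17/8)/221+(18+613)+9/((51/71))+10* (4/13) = 1143217/1768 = 646.62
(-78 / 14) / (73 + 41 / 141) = -0.08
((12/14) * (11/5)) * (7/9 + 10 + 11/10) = 11759/525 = 22.40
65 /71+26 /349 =24531 /24779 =0.99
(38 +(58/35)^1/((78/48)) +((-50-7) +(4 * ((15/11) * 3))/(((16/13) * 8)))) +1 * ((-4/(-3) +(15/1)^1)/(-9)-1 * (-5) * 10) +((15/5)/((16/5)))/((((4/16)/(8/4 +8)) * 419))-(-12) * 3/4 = 74208487679/1811890080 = 40.96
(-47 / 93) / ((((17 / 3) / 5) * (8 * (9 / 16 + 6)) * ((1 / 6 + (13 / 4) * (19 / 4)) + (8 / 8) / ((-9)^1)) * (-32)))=141 / 8230159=0.00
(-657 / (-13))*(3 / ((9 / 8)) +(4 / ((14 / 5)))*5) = 45114 / 91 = 495.76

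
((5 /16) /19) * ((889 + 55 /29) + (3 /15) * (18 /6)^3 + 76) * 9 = 1268847 /8816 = 143.93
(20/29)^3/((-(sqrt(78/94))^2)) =-376000/951171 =-0.40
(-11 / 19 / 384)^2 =121 / 53231616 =0.00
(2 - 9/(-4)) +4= 33/4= 8.25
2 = 2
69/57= 23/19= 1.21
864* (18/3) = 5184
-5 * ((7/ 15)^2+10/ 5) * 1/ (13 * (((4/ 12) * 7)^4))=-0.03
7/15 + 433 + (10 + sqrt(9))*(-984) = -185378/15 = -12358.53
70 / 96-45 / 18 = -85 / 48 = -1.77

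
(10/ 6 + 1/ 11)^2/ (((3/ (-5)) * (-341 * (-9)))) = -16820/ 10026423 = -0.00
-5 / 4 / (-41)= 5 / 164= 0.03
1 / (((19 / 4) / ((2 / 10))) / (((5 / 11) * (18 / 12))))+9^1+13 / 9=19700 / 1881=10.47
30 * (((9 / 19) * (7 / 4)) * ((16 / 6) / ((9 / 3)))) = 420 / 19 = 22.11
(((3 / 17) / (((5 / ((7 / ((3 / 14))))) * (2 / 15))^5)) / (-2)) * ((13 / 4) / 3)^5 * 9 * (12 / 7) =-14983011803851 / 26112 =-573797939.79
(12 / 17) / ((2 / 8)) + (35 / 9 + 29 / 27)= 3574 / 459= 7.79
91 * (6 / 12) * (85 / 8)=7735 / 16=483.44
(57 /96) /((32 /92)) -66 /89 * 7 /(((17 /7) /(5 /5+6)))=-5134147 /387328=-13.26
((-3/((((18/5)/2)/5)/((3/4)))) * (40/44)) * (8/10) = -50/11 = -4.55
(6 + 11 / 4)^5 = 52521875 / 1024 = 51290.89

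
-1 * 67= -67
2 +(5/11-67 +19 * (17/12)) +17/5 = -22591/660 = -34.23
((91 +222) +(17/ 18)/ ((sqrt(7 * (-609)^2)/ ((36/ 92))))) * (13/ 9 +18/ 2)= 799 * sqrt(7)/ 882441 +29422/ 9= 3269.11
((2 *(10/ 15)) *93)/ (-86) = -1.44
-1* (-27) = 27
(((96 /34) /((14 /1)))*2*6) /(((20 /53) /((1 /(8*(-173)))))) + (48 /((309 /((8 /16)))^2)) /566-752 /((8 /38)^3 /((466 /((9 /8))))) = -92853553111407404081 /2781419296005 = -33383515.12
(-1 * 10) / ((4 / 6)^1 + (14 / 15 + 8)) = -25 / 24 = -1.04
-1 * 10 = -10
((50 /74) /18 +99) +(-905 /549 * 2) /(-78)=99.08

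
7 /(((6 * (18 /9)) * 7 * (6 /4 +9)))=1 /126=0.01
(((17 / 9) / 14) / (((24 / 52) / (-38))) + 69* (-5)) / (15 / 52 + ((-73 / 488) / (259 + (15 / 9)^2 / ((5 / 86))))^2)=-1588400122374111904 / 1286666184373353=-1234.51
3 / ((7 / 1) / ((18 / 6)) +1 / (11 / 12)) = 0.88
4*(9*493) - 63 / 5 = 88677 / 5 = 17735.40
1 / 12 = 0.08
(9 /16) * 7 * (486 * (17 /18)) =28917 /16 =1807.31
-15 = -15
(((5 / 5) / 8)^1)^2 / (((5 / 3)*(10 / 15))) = 9 / 640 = 0.01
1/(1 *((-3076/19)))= -19/3076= -0.01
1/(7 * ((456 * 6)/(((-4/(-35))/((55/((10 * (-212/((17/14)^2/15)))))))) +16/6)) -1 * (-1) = 518593/519865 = 1.00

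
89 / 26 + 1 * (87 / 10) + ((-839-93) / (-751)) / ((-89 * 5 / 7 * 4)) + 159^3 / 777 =5834847848366 / 1125234565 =5185.45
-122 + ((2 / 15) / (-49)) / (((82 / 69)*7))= -8578453 / 70315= -122.00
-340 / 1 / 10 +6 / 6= -33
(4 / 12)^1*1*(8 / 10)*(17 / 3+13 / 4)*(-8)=-856 / 45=-19.02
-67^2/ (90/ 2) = -4489/ 45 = -99.76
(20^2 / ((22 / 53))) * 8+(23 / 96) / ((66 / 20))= 12211315 / 1584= 7709.16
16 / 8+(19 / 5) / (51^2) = 26029 / 13005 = 2.00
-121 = -121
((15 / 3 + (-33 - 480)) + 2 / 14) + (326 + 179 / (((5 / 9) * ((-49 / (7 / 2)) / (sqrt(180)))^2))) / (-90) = -2270123 / 4410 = -514.77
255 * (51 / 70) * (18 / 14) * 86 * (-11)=-11072457 / 49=-225968.51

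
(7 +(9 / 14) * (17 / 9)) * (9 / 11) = 1035 / 154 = 6.72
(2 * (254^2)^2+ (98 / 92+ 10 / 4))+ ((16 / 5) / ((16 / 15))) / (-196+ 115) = 5169594308143 / 621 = 8324628515.53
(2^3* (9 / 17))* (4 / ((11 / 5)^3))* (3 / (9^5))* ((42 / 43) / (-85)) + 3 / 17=2127854507 / 12057905673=0.18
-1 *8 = -8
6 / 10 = 3 / 5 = 0.60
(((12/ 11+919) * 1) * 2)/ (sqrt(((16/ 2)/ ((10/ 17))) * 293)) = 10121 * sqrt(24905)/ 54791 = 29.15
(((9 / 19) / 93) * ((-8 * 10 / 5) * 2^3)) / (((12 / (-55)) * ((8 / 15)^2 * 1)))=12375 / 1178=10.51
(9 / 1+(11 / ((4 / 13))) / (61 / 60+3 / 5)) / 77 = 3018 / 7469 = 0.40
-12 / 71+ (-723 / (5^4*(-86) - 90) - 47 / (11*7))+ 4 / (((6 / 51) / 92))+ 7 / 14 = 920627491881 / 294343280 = 3127.73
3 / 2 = 1.50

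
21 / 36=7 / 12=0.58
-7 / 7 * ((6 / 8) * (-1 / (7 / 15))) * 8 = 90 / 7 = 12.86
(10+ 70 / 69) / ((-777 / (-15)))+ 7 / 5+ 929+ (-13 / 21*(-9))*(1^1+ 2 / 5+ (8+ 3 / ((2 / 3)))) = 180149597 / 178710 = 1008.06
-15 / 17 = -0.88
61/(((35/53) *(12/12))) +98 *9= 34103/35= 974.37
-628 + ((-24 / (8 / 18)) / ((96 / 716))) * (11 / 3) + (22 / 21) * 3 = -58845 / 28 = -2101.61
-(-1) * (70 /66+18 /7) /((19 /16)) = 13424 /4389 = 3.06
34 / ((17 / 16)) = 32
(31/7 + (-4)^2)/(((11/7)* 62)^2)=91/42284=0.00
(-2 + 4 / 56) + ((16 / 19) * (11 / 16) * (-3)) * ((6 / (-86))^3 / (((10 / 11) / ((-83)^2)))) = 134349084 / 52872155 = 2.54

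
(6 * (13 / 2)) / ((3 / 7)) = 91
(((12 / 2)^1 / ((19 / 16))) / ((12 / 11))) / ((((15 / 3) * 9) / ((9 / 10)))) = 44 / 475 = 0.09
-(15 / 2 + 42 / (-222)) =-541 / 74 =-7.31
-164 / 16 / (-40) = 41 / 160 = 0.26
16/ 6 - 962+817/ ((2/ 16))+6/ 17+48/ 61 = 17352556/ 3111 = 5577.81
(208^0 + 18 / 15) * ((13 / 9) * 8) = 1144 / 45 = 25.42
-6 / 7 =-0.86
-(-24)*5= 120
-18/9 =-2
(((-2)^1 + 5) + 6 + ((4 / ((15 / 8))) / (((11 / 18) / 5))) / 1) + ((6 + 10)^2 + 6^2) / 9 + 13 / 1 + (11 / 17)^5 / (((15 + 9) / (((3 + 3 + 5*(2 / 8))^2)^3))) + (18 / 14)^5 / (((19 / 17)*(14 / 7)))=1117572322398377315759 / 1470867450846216192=759.80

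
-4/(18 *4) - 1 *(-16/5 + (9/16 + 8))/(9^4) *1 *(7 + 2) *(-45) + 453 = 195815/432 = 453.28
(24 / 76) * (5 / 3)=10 / 19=0.53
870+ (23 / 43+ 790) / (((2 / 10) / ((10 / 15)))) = 150720 / 43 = 3505.12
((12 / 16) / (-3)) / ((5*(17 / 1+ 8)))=-1 / 500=-0.00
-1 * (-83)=83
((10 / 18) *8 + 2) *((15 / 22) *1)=145 / 33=4.39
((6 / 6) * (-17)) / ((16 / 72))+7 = -139 / 2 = -69.50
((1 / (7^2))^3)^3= 1 / 1628413597910449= 0.00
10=10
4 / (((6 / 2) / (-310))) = -1240 / 3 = -413.33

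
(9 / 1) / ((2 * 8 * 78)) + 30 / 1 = 12483 / 416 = 30.01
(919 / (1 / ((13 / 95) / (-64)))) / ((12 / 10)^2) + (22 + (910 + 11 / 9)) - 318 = 8957411 / 14592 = 613.86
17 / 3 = 5.67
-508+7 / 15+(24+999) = 7732 / 15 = 515.47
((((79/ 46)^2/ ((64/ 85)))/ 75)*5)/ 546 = 106097/ 221824512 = 0.00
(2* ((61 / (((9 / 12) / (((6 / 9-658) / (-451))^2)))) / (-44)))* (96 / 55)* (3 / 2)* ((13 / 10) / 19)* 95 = -133.65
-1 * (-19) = 19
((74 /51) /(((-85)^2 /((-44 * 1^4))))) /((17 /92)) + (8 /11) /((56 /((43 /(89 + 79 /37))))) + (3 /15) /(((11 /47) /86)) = 73.45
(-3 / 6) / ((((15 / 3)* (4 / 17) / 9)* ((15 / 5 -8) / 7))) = 1071 / 200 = 5.36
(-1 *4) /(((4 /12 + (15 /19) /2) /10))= -4560 /83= -54.94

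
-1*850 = -850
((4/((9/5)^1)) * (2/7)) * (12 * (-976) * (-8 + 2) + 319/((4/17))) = 2865110/63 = 45477.94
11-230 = -219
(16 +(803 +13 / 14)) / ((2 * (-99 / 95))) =-1090505 / 2772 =-393.40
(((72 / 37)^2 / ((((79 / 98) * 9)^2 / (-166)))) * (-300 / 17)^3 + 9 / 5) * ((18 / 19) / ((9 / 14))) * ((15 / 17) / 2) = 578542387370160906 / 13558352386171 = 42670.55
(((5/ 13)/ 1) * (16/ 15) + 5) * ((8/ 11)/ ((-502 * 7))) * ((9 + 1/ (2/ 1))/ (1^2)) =-8018/ 753753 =-0.01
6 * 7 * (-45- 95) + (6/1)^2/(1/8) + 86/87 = -486418/87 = -5591.01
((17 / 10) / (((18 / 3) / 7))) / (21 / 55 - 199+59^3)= 1309 / 135419052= 0.00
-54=-54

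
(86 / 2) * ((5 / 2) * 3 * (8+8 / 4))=3225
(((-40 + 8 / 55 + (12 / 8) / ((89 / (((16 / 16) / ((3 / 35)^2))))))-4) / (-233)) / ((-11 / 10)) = -1220633 / 7527531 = -0.16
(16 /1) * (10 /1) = 160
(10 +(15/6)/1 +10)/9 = 5/2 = 2.50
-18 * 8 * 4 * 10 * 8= -46080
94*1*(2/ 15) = 188/ 15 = 12.53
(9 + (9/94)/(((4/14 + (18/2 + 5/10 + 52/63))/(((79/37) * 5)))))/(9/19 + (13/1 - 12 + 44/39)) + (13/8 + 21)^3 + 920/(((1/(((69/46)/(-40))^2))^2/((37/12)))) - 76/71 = 269665390216055841603/23279212703744000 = 11583.96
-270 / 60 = -9 / 2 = -4.50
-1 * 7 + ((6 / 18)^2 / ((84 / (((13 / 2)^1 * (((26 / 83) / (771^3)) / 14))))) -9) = -6441856413938903 / 402616025871192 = -16.00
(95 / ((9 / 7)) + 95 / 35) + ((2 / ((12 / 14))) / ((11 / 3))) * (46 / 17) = 922748 / 11781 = 78.33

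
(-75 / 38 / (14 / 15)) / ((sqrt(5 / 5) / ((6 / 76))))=-3375 / 20216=-0.17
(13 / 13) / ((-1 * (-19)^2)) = -1 / 361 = -0.00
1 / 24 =0.04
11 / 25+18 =461 / 25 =18.44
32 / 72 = 4 / 9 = 0.44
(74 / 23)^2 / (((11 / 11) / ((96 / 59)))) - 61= -1378175 / 31211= -44.16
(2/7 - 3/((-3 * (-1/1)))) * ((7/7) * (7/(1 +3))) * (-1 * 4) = 5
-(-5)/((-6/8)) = -20/3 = -6.67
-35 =-35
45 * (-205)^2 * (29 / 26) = 54842625 / 26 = 2109331.73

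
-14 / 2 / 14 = -1 / 2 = -0.50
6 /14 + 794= 5561 /7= 794.43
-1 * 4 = -4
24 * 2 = 48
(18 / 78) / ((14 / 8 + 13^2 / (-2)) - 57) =-12 / 7267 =-0.00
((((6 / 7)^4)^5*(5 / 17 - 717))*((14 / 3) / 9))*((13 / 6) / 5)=-7149459847388332032 / 968906090756717155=-7.38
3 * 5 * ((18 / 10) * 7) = 189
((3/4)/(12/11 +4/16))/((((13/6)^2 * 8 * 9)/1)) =33/19942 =0.00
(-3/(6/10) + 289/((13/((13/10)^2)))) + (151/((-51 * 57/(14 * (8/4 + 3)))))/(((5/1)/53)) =-1736101/290700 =-5.97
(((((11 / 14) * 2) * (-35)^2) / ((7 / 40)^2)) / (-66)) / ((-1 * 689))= 20000 / 14469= 1.38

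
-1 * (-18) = 18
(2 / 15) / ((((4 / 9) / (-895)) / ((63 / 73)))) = -231.72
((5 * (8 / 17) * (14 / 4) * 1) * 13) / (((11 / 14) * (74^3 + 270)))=12740 / 37913689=0.00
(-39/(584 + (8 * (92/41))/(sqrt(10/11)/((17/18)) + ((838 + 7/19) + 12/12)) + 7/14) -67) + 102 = 1622221780521171225673/46437718953435239429 -65001729312 * sqrt(110)/232188594767176197145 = 34.93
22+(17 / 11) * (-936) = -15670 / 11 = -1424.55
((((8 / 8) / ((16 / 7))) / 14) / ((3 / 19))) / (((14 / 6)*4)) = 19 / 896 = 0.02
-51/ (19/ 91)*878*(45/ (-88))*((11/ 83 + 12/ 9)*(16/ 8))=321518.40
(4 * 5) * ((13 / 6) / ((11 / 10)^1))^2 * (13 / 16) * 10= 1373125 / 2178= 630.45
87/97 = 0.90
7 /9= 0.78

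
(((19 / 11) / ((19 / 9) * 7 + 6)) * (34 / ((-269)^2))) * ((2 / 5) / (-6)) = -114 / 43778405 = -0.00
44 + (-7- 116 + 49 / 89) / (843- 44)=3117986 / 71111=43.85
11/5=2.20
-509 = -509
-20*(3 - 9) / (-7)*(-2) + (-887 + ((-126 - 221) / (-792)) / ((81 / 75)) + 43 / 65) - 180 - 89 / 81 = -1032.75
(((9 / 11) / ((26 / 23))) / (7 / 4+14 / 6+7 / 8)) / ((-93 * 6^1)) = -138 / 527527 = -0.00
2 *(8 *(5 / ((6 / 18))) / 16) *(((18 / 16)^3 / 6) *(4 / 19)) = 3645 / 4864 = 0.75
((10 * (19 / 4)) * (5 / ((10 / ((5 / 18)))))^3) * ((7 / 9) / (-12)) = -83125 / 10077696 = -0.01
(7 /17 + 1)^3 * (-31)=-428544 /4913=-87.23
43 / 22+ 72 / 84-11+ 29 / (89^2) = -9983915 / 1219834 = -8.18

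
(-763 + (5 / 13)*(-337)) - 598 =-19378 / 13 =-1490.62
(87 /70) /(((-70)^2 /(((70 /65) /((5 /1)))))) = 87 /1592500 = 0.00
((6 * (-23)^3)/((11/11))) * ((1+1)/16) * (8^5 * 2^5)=-9568518144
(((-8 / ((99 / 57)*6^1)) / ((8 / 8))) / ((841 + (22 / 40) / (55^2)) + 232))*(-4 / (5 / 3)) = 0.00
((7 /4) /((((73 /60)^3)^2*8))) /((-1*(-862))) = 5103000000 /65225051530559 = 0.00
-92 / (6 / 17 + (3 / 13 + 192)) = -20332 / 42561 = -0.48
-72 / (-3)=24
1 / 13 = 0.08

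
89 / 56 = 1.59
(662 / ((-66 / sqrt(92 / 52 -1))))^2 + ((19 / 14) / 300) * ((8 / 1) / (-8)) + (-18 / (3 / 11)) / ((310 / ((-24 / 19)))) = 906526651991 / 11673862200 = 77.65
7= 7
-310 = -310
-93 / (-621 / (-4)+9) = -0.57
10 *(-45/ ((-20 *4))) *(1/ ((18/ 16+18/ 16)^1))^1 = 2.50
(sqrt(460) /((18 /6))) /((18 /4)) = 4* sqrt(115) /27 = 1.59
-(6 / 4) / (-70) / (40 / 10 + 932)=1 / 43680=0.00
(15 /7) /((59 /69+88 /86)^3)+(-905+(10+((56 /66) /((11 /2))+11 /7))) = -392734809854993735 /439816779560697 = -892.95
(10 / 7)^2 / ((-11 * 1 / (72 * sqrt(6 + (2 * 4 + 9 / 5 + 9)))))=-2880 * sqrt(155) / 539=-66.52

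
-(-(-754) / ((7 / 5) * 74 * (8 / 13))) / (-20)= 4901 / 8288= 0.59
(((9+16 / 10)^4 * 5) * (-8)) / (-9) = 63123848 / 1125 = 56110.09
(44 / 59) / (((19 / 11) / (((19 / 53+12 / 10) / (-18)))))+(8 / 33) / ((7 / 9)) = 957122 / 3489255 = 0.27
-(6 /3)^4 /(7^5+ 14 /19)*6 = -608 /106449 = -0.01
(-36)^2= 1296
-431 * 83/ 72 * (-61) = 2182153/ 72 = 30307.68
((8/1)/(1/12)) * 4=384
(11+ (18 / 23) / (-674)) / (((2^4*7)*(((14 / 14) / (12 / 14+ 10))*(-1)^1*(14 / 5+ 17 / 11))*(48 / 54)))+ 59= 42643916827 / 726175688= 58.72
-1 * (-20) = 20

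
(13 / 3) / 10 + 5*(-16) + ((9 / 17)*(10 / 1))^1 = -37879 / 510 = -74.27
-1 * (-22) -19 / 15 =311 / 15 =20.73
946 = 946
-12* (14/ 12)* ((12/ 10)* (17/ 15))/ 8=-119/ 50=-2.38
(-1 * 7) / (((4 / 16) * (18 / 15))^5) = -700000 / 243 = -2880.66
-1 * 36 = -36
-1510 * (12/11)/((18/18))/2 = -823.64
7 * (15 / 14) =15 / 2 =7.50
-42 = -42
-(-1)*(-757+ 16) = -741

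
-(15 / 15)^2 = -1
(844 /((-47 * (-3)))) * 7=5908 /141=41.90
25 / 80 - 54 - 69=-1963 / 16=-122.69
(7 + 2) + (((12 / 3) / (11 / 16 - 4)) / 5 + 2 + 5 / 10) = 5967 / 530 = 11.26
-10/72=-5/36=-0.14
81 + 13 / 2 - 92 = -9 / 2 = -4.50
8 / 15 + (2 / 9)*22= 244 / 45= 5.42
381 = 381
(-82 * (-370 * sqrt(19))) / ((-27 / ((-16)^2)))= -7767040 * sqrt(19) / 27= -1253916.39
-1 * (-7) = 7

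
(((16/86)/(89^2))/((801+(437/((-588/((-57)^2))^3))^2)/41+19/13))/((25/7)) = 1692199896577835008/34108727101216045911916281734375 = 0.00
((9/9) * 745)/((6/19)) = 14155/6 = 2359.17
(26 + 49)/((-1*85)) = -15/17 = -0.88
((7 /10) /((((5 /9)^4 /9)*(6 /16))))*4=2204496 /3125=705.44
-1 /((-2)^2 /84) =-21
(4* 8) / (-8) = -4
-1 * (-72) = 72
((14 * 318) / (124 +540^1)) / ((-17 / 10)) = -5565 / 1411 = -3.94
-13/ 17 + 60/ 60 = 4/ 17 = 0.24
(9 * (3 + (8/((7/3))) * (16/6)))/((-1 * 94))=-765/658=-1.16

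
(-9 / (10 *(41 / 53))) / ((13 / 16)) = -3816 / 2665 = -1.43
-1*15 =-15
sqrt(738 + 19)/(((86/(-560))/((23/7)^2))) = -21160 * sqrt(757)/301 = -1934.18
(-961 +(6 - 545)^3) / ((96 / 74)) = -120706163.75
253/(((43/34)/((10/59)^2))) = 860200/149683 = 5.75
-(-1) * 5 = 5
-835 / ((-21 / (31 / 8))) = 25885 / 168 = 154.08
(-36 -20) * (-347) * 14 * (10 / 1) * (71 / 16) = 12072130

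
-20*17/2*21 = -3570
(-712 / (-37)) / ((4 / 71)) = 12638 / 37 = 341.57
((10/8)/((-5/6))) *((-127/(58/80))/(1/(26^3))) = 133929120/29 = 4618245.52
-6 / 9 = -2 / 3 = -0.67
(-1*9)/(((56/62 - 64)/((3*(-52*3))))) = -66.75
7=7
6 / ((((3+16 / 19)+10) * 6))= 19 / 263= 0.07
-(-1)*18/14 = 9/7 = 1.29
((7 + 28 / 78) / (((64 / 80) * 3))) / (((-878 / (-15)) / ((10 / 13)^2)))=179375 / 5786898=0.03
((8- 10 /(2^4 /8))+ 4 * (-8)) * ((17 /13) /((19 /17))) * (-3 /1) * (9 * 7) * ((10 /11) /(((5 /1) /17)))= 53856306 /2717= 19821.97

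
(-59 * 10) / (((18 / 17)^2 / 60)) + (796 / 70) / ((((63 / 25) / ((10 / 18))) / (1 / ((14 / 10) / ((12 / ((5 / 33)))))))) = -291111250 / 9261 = -31434.11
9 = 9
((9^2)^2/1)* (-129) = -846369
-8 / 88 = -1 / 11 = -0.09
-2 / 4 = -1 / 2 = -0.50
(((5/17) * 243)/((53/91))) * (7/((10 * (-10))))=-8.59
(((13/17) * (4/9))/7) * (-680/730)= -208/4599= -0.05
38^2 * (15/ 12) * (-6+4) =-3610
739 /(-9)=-739 /9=-82.11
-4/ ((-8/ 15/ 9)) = 135/ 2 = 67.50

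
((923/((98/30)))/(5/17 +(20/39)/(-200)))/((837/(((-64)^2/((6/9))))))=20887859200/2936227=7113.84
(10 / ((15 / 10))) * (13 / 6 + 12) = 850 / 9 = 94.44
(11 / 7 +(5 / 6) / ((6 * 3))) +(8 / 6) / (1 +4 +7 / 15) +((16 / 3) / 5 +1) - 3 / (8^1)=1101379 / 309960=3.55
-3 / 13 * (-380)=1140 / 13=87.69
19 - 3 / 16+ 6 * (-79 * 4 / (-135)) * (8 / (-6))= 187 / 2160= 0.09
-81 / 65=-1.25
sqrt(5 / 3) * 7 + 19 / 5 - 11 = -36 / 5 + 7 * sqrt(15) / 3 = 1.84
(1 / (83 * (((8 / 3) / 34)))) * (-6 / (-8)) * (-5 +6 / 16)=-5661 / 10624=-0.53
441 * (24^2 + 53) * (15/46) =4160835/46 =90452.93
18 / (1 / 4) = 72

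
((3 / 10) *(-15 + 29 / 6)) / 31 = -61 / 620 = -0.10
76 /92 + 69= 1606 /23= 69.83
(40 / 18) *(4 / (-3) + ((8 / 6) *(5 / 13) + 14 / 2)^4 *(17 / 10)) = 250520035474 / 20820969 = 12032.10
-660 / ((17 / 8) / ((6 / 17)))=-31680 / 289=-109.62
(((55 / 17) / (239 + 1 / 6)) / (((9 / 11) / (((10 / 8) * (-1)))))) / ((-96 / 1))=605 / 2810304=0.00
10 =10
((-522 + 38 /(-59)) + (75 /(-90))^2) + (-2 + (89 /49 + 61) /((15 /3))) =-266115233 /520380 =-511.39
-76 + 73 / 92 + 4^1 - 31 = -9403 / 92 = -102.21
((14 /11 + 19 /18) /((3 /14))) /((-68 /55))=-16135 /1836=-8.79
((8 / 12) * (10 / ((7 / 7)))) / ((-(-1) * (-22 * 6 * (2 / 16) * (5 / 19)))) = -152 / 99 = -1.54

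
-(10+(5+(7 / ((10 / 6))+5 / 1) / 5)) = -421 / 25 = -16.84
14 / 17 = 0.82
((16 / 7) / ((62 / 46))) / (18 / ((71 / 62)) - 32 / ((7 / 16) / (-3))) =0.01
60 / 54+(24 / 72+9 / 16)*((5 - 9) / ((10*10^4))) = 3999871 / 3600000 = 1.11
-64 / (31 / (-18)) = 1152 / 31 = 37.16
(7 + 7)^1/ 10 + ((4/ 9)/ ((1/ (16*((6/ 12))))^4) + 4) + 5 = 1830.84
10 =10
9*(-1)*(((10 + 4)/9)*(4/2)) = -28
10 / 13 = 0.77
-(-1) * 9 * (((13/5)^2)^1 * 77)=117117/25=4684.68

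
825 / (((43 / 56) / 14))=646800 / 43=15041.86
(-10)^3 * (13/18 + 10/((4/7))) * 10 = -1640000/9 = -182222.22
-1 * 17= -17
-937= -937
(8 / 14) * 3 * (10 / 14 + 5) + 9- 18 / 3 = 627 / 49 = 12.80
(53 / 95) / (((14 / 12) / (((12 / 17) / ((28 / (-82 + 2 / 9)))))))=-0.99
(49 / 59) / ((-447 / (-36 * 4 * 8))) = 18816 / 8791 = 2.14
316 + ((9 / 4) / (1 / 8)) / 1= 334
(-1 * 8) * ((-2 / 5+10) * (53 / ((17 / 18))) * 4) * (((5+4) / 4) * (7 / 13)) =-23079168 / 1105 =-20886.12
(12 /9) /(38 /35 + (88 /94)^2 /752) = 14535220 /11848527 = 1.23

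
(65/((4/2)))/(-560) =-13/224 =-0.06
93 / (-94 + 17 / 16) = -1488 / 1487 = -1.00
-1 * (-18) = 18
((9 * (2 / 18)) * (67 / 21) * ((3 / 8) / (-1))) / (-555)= 67 / 31080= 0.00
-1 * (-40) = 40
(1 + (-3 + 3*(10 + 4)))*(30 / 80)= 15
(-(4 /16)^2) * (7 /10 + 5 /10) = -3 /40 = -0.08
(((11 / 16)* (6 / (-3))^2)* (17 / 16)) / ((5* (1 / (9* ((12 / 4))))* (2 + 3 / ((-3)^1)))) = 5049 / 320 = 15.78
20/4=5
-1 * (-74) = 74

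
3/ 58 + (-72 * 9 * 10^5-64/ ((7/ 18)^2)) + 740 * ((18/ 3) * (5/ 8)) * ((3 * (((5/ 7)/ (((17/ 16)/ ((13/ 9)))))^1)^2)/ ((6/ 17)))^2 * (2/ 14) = -39909101172866493209/ 616119308658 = -64774956.10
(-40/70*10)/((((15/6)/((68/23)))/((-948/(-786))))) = -171904/21091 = -8.15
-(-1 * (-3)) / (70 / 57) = -171 / 70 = -2.44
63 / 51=21 / 17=1.24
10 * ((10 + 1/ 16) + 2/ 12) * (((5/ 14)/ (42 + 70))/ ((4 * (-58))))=-12275/ 8730624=-0.00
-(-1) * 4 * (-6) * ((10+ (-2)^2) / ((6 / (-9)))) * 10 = 5040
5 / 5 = 1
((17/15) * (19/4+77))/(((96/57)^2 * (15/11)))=7358263/307200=23.95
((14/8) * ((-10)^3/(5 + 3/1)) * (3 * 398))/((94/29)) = -80579.12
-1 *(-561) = 561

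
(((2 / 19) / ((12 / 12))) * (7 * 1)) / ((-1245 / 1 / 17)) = -238 / 23655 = -0.01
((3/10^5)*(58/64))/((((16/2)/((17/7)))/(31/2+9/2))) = 1479/8960000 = 0.00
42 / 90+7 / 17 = 224 / 255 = 0.88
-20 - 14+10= -24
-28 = -28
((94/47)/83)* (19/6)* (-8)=-152/249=-0.61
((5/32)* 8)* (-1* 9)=-45/4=-11.25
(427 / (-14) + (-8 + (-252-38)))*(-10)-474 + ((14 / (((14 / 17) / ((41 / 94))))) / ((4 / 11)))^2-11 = 454635689 / 141376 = 3215.79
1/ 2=0.50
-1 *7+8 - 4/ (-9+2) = 11/ 7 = 1.57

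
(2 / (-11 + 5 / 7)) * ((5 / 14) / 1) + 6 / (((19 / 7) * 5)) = 2549 / 6840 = 0.37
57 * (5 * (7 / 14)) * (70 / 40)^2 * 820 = 2862825 / 8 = 357853.12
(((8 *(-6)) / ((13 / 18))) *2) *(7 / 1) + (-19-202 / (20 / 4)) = -64341 / 65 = -989.86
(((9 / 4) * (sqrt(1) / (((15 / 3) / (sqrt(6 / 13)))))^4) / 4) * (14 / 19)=567 / 4013750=0.00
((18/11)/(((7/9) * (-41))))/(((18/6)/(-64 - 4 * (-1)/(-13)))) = 4104/3731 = 1.10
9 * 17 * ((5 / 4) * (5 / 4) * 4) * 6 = 11475 / 2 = 5737.50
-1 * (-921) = 921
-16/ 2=-8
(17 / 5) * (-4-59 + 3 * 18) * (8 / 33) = -408 / 55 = -7.42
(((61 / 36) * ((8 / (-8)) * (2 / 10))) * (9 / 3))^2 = 3721 / 3600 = 1.03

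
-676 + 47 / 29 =-19557 / 29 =-674.38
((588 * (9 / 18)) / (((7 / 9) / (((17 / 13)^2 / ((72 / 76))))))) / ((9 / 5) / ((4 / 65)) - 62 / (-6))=72828 / 4225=17.24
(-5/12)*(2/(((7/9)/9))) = -9.64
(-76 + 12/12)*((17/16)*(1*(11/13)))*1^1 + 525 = 95175/208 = 457.57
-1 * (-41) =41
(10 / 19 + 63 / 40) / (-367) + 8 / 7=2220181 / 1952440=1.14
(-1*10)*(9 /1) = -90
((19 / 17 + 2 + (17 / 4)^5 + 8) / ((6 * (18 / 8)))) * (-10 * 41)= -4987876525 / 117504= -42448.57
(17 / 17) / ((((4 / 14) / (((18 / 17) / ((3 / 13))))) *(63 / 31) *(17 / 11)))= 4433 / 867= 5.11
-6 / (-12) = 1 / 2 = 0.50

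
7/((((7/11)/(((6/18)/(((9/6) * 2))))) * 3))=11/27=0.41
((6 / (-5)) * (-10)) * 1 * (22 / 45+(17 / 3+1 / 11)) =74.96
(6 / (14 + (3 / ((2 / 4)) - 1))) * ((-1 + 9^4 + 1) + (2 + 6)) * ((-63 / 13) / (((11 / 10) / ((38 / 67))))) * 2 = -99323280 / 9581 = -10366.69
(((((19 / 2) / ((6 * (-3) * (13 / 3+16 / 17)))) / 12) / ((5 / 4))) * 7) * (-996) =187663 / 4035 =46.51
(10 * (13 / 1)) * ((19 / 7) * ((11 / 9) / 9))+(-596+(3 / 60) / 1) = -6214673 / 11340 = -548.03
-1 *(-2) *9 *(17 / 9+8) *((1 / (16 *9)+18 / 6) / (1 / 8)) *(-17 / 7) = -655129 / 63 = -10398.87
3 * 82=246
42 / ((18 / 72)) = 168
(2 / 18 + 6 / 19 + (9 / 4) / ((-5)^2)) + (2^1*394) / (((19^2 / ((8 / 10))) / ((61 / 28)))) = 9827827 / 2274300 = 4.32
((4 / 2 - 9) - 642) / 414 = -649 / 414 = -1.57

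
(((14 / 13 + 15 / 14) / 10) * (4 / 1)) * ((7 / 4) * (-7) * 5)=-2737 / 52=-52.63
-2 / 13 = -0.15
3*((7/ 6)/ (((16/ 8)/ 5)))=35/ 4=8.75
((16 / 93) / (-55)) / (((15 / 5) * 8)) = -2 / 15345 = -0.00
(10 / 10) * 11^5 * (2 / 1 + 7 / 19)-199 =7243514 / 19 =381237.58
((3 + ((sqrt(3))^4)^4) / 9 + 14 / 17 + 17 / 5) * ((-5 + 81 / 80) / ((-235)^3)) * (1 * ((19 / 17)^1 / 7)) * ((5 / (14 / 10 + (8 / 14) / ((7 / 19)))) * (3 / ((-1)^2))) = 7936267339 / 43387008762000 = 0.00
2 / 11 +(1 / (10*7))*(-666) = -3593 / 385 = -9.33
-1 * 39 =-39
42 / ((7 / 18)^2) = 1944 / 7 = 277.71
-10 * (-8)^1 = 80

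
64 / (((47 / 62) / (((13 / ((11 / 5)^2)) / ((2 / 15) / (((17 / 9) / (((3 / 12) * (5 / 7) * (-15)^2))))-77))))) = -306924800 / 100381237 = -3.06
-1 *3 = -3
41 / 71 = 0.58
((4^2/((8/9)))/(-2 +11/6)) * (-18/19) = 1944/19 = 102.32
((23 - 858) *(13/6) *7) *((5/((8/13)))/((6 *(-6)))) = 4939025/1728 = 2858.23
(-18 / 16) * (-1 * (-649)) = -730.12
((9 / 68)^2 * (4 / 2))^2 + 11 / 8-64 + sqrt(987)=-334745607 / 5345344 + sqrt(987)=-31.21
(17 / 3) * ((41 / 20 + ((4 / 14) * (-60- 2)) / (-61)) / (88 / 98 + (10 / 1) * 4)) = 2378453 / 7334640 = 0.32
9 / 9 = 1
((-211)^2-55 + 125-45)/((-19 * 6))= -22273/57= -390.75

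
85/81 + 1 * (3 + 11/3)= 625/81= 7.72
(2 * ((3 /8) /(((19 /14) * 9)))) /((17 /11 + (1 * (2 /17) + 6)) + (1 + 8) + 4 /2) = 1309 /397860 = 0.00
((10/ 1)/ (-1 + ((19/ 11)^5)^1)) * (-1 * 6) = -2415765/ 578762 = -4.17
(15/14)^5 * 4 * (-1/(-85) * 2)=151875/1142876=0.13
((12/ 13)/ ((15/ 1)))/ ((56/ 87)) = 87/ 910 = 0.10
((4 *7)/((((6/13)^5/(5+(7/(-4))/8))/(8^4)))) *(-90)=-7069418720/3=-2356472906.67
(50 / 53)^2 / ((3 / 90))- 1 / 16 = 1197191 / 44944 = 26.64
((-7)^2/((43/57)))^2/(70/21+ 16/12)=3343221/3698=904.06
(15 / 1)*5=75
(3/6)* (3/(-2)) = -3/4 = -0.75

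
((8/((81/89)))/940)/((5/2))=356/95175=0.00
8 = 8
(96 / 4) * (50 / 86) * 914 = 548400 / 43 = 12753.49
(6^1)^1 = 6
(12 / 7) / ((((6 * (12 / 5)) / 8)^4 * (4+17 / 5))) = 12500 / 566433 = 0.02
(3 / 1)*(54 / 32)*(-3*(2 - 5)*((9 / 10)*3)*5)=19683 / 32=615.09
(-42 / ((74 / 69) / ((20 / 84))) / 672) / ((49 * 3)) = -115 / 1218336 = -0.00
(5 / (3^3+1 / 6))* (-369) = -11070 / 163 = -67.91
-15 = -15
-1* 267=-267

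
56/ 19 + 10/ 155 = 1774/ 589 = 3.01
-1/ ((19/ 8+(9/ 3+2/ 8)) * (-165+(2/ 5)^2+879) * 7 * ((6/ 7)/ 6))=-20/ 80343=-0.00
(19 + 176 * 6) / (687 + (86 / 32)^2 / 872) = 239974400 / 153362233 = 1.56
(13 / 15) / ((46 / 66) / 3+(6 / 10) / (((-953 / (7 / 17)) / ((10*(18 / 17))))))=9088761 / 2407595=3.78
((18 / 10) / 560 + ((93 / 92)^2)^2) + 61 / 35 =34981192559 / 12536876800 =2.79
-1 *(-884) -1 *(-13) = 897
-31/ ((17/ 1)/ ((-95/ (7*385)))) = 589/ 9163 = 0.06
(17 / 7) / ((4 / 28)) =17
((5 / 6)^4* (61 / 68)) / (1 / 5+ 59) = 190625 / 26085888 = 0.01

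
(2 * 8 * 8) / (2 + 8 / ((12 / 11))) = 96 / 7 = 13.71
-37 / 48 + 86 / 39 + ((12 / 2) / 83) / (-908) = 16861759 / 11756784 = 1.43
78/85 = 0.92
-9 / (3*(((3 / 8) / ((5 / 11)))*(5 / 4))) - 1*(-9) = 67 / 11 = 6.09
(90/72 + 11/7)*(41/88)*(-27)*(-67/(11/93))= 544919643/27104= 20104.77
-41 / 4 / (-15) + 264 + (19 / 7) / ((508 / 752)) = 14332529 / 53340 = 268.70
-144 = -144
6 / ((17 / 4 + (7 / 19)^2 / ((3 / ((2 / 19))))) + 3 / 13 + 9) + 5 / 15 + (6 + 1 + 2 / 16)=2736974143 / 346309752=7.90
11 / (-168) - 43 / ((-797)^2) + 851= 90807565789 / 106715112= 850.93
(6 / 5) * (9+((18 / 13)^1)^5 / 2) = 25718526 / 1856465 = 13.85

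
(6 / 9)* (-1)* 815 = -1630 / 3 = -543.33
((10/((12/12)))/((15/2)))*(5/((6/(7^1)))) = 70/9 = 7.78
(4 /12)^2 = 1 /9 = 0.11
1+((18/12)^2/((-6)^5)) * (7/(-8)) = 27655/27648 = 1.00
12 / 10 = 6 / 5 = 1.20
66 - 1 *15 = 51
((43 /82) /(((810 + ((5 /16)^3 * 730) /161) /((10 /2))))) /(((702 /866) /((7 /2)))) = 10743609856 /768840052851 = 0.01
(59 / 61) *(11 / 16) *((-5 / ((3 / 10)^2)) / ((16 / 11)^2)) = -9816125 / 562176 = -17.46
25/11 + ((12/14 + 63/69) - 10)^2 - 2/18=69.89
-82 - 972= -1054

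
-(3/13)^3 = -27/2197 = -0.01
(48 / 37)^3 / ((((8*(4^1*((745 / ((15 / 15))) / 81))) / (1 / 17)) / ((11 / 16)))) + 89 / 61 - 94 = -3621370043209 / 39132734945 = -92.54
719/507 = 1.42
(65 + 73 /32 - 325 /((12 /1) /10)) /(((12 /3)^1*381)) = -19541 /146304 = -0.13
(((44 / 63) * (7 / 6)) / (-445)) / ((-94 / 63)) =77 / 62745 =0.00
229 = 229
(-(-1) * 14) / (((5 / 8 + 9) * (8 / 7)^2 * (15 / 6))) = 49 / 110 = 0.45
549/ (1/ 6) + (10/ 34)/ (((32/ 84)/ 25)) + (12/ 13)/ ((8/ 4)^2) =5858325/ 1768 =3313.53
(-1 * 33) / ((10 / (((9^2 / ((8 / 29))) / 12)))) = -25839 / 320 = -80.75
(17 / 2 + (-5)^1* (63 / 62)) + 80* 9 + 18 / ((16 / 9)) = 181919 / 248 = 733.54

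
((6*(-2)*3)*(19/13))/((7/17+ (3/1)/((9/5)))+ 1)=-34884/2041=-17.09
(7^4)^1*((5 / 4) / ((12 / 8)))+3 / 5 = 60043 / 30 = 2001.43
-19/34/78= -19/2652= -0.01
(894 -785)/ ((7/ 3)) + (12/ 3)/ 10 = 1649/ 35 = 47.11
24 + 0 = 24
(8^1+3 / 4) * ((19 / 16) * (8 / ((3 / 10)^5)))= 8312500 / 243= 34207.82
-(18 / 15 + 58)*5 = -296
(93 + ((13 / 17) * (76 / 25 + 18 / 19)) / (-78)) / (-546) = -1125989 / 6613425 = -0.17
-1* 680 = -680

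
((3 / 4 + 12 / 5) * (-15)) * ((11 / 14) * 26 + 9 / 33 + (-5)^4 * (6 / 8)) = -23126.57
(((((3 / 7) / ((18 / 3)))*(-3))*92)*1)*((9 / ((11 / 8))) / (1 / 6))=-59616 / 77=-774.23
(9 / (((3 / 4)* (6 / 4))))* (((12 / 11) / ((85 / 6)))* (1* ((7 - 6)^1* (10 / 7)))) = 1152 / 1309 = 0.88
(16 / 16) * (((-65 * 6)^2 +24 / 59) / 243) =2991308 / 4779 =625.93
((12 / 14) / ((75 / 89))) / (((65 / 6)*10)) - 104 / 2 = -2956966 / 56875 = -51.99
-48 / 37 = -1.30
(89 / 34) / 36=89 / 1224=0.07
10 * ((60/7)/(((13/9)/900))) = 4860000/91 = 53406.59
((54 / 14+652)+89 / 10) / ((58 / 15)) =171.92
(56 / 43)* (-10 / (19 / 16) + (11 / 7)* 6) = 1072 / 817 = 1.31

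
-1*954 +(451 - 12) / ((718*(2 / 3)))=-1368627 / 1436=-953.08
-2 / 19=-0.11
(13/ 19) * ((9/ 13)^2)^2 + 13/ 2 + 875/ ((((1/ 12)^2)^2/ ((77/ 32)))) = 3644915829781/ 83486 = 43659006.66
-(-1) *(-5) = -5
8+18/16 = 73/8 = 9.12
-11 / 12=-0.92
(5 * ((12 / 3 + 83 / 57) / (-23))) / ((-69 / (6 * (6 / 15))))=1244 / 30153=0.04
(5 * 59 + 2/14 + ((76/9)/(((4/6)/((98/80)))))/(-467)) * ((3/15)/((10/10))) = 57882803/980700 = 59.02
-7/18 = -0.39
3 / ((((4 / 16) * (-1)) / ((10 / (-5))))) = 24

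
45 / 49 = 0.92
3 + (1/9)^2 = 244/81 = 3.01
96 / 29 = 3.31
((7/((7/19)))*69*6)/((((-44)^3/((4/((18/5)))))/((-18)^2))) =-33.24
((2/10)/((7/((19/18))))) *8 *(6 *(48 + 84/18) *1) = 24016/315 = 76.24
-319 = -319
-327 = -327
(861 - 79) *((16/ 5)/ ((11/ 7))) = 87584/ 55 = 1592.44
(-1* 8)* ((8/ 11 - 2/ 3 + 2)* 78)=-14144/ 11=-1285.82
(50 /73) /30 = 5 /219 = 0.02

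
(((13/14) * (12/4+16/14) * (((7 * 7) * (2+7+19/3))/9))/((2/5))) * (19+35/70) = 15655.97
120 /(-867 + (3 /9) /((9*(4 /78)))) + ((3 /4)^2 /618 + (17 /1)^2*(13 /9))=193025588467 /462550752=417.31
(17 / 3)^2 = 289 / 9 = 32.11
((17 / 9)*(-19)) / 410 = -323 / 3690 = -0.09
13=13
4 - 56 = -52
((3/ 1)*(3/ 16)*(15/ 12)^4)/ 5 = 1125/ 4096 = 0.27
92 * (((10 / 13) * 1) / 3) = 920 / 39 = 23.59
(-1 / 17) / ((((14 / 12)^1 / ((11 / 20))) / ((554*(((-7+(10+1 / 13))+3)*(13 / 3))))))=-240713 / 595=-404.56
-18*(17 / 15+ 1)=-192 / 5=-38.40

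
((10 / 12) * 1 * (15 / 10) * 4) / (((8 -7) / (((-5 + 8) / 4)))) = 15 / 4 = 3.75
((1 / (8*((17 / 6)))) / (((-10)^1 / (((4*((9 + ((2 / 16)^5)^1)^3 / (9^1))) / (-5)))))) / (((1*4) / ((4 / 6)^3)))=25649668172906497 / 1211222009158041600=0.02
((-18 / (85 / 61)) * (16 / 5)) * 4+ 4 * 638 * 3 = 3183528 / 425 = 7490.65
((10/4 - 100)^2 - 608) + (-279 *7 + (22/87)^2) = 210276325/30276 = 6945.31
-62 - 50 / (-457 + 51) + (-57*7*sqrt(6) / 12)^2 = 10672113 / 1624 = 6571.50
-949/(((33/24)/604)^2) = -22157464576/121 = -183119541.95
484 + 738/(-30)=2297/5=459.40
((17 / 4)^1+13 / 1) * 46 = 1587 / 2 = 793.50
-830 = -830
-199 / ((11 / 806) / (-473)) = 6896942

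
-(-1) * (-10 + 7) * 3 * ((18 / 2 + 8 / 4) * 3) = -297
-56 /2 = -28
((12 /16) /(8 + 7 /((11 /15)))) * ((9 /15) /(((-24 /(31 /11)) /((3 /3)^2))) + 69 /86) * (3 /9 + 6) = 263093 /1327840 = 0.20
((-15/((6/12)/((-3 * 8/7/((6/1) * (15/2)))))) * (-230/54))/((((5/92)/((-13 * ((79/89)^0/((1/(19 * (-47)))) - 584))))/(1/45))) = -92867008/1215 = -76433.75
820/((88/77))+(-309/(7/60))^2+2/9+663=7016311.33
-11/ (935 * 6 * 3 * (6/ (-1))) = 1/ 9180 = 0.00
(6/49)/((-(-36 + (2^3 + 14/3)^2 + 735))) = -54/379015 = -0.00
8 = 8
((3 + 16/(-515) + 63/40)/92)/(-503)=-18721/190657120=-0.00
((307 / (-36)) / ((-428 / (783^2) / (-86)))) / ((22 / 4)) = -899265321 / 4708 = -191007.93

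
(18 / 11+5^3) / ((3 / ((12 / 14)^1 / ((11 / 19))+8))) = 400.19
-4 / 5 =-0.80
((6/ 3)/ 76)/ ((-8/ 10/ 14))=-0.46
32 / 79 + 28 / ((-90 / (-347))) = 385222 / 3555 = 108.36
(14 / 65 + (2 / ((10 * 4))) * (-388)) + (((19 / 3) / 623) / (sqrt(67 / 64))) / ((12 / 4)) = -1247 / 65 + 152 * sqrt(67) / 375669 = -19.18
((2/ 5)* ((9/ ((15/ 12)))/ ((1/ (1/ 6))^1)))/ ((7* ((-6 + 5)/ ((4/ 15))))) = -16/ 875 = -0.02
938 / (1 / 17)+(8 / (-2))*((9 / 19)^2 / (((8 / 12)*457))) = 2630722756 / 164977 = 15946.00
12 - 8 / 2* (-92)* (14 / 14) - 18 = 362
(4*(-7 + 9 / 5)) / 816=-13 / 510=-0.03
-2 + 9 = 7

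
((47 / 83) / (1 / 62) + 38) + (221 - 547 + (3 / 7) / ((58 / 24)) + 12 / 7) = -4229098 / 16849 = -251.00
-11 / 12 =-0.92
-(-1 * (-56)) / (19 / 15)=-840 / 19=-44.21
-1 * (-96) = 96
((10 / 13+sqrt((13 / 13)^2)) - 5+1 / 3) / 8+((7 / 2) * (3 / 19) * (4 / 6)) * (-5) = -13067 / 5928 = -2.20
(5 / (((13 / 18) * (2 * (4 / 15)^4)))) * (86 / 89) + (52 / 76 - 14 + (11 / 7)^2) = 89704704717 / 137877376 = 650.61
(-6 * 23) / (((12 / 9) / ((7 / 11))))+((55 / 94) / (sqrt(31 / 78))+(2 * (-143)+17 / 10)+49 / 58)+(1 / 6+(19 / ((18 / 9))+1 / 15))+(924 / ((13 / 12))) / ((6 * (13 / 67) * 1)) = 55 * sqrt(2418) / 2914+635697343 / 1617330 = 393.98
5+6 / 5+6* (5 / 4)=137 / 10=13.70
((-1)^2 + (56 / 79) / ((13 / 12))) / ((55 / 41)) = 69659 / 56485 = 1.23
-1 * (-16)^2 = -256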